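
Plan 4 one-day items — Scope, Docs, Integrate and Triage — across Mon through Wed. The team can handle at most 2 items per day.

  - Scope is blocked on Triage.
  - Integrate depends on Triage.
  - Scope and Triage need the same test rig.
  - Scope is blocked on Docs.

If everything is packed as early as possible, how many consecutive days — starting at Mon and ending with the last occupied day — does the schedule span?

The precedence chain requires at least 2 distinct days.
With at most 2 per day and 4 work items, at least 2 days are needed.
2 works (last occupied day: Tue): for example Scope=Tue, Triage=Mon, Integrate=Tue, Docs=Mon.

2 days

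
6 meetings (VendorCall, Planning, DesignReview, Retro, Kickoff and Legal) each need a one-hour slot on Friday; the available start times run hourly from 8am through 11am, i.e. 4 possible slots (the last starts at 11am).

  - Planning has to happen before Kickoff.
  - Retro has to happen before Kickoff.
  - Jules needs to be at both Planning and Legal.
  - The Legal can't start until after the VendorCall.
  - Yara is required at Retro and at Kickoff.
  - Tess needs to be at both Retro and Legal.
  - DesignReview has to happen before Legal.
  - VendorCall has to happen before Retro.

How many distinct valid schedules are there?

Splitting on VendorCall: it can be 8am (34), 9am (9). Listing each branch's schedules as (Planning, DesignReview, Retro, Kickoff, Legal):
VendorCall=8am: (8am,8am,9am,10am,10am) (8am,8am,9am,10am,11am) (8am,8am,9am,11am,10am) (8am,8am,9am,11am,11am) (8am,8am,10am,11am,9am) (8am,8am,10am,11am,11am) (8am,9am,9am,10am,10am) (8am,9am,9am,10am,11am) (8am,9am,9am,11am,10am) (8am,9am,9am,11am,11am) (8am,9am,10am,11am,11am) (8am,10am,9am,10am,11am) (8am,10am,9am,11am,11am) (8am,10am,10am,11am,11am) (9am,8am,9am,10am,10am) (9am,8am,9am,10am,11am) (9am,8am,9am,11am,10am) (9am,8am,9am,11am,11am) (9am,8am,10am,11am,11am) (9am,9am,9am,10am,10am) (9am,9am,9am,10am,11am) (9am,9am,9am,11am,10am) (9am,9am,9am,11am,11am) (9am,9am,10am,11am,11am) (9am,10am,9am,10am,11am) (9am,10am,9am,11am,11am) (9am,10am,10am,11am,11am) (10am,8am,9am,11am,11am) (10am,8am,10am,11am,9am) (10am,8am,10am,11am,11am) (10am,9am,9am,11am,11am) (10am,9am,10am,11am,11am) (10am,10am,9am,11am,11am) (10am,10am,10am,11am,11am) — 34.
VendorCall=9am: (8am,8am,10am,11am,11am) (8am,9am,10am,11am,11am) (8am,10am,10am,11am,11am) (9am,8am,10am,11am,11am) (9am,9am,10am,11am,11am) (9am,10am,10am,11am,11am) (10am,8am,10am,11am,11am) (10am,9am,10am,11am,11am) (10am,10am,10am,11am,11am) — 9.
Summing: 34 + 9 = 43.

43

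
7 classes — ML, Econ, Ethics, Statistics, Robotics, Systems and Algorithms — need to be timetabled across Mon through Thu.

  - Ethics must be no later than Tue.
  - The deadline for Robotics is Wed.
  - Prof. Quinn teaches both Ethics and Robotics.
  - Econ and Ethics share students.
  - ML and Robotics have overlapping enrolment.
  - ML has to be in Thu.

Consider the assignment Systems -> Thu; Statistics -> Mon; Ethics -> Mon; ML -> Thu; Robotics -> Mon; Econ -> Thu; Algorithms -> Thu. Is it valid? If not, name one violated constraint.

Invalid. Prof. Quinn teaches both Ethics and Robotics.

Prof. Quinn teaches both Ethics and Robotics — violated.
Ethics must be no later than Tue — holds.
Econ and Ethics share students — holds.
The deadline for Robotics is Wed — holds.
ML and Robotics have overlapping enrolment — holds.
ML has to be in Thu — holds.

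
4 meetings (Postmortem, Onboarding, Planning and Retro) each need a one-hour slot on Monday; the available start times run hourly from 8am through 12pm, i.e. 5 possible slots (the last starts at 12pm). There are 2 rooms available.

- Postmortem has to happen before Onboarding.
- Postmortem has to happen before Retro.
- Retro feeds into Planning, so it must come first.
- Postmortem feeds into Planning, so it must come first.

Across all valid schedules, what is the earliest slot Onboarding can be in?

9am

Precedence pushes Onboarding to at least 9am.
Onboarding at 9am is achievable: Retro in 9am, Planning in 10am, Onboarding in 9am, Postmortem in 8am.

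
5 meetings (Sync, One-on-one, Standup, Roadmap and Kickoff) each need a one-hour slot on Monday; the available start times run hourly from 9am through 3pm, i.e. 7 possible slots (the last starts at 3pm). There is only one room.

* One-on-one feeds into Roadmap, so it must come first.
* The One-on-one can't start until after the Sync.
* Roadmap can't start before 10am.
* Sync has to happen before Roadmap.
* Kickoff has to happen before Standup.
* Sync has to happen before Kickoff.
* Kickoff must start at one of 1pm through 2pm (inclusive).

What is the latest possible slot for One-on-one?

12pm

Precedence pushes One-on-one to at least 10am; downstream work caps One-on-one at 2pm.
One-on-one at 12pm is achievable: Roadmap=2pm; One-on-one=12pm; Sync=9am; Standup=3pm; Kickoff=1pm.
Nothing later works — the capacity limit rule out every slot after 12pm.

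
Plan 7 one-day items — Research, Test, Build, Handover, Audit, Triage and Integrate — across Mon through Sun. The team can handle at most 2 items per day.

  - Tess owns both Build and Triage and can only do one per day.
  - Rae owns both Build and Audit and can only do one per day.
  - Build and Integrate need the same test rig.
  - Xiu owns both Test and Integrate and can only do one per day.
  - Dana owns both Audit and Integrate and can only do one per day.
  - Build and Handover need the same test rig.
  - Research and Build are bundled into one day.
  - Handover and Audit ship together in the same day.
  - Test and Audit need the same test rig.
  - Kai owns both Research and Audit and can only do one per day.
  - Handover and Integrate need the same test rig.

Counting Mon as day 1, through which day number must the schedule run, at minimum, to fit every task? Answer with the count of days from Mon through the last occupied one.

4

With at most 2 per day and 7 tasks, at least 4 days are needed.
4 works (last occupied day: Thu): for example Build in Mon; Test in Tue; Integrate in Thu; Triage in Tue; Research in Mon; Audit in Wed; Handover in Wed.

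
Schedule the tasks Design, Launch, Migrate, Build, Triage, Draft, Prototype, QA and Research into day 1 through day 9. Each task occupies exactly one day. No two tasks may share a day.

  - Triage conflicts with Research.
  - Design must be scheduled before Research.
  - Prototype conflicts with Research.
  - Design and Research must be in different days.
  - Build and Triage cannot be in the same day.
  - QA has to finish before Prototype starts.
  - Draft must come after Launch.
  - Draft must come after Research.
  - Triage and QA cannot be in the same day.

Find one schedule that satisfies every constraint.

Design in day 1, Launch in day 3, QA in day 5, Build in day 8, Draft in day 4, Triage in day 9, Research in day 2, Migrate in day 7, Prototype in day 6

Checking: Research(day 2) before Draft(day 4); Launch(day 3) before Draft(day 4); Design(day 1) before Research(day 2); QA(day 5) before Prototype(day 6); Prototype(day 6) != Research(day 2); Build(day 8) != Triage(day 9); Triage(day 9) != QA(day 5); Design(day 1) != Research(day 2); Triage(day 9) != Research(day 2); max 1 per day (cap 1).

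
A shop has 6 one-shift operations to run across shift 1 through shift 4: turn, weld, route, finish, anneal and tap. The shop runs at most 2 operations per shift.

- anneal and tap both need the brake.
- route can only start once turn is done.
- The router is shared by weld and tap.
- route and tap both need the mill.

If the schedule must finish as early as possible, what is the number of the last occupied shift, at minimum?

The precedence chain requires at least 2 distinct shifts.
With at most 2 per shift and 6 operations, at least 3 shifts are needed.
3 works (last occupied shift: shift 3): for example finish -> shift 3, turn -> shift 1, tap -> shift 3, anneal -> shift 2, route -> shift 2, weld -> shift 1.

shift 3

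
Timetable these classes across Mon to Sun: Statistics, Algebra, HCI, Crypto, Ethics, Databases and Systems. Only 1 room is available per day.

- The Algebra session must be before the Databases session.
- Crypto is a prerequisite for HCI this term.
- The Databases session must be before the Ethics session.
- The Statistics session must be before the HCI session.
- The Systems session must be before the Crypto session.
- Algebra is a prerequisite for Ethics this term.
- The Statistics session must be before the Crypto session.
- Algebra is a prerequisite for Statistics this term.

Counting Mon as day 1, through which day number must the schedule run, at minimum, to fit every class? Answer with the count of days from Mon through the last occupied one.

The precedence chain requires at least 4 distinct days.
With at most 1 per day and 7 classes, at least 7 days are needed.
7 works (last occupied day: Sun): for example Crypto -> Thu, Ethics -> Sun, Systems -> Wed, Algebra -> Mon, Statistics -> Tue, Databases -> Sat, HCI -> Fri.

7 days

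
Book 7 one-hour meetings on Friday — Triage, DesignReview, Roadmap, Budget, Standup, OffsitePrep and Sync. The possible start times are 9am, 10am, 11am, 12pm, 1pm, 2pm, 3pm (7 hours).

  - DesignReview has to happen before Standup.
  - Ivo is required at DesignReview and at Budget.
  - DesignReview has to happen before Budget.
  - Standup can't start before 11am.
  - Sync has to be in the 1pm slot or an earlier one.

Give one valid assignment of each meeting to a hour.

Budget in 10am, DesignReview in 9am, Sync in 9am, OffsitePrep in 9am, Roadmap in 9am, Standup in 11am, Triage in 9am

Checking: DesignReview(9am) before Standup(11am); DesignReview(9am) before Budget(10am); DesignReview(9am) != Budget(10am); Sync=9am in [9am,1pm]; Standup=11am in [11am,3pm].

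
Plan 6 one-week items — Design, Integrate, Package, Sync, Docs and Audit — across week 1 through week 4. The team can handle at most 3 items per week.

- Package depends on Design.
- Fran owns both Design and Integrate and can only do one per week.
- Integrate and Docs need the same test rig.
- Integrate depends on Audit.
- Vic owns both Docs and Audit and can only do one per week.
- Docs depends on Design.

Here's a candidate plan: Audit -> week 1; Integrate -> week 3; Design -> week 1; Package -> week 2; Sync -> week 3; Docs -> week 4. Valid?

The team can handle at most 3 items per week — holds.
Integrate and Docs need the same test rig — holds.
Fran owns both Design and Integrate and can only do one per week — holds.
Package depends on Design — holds.
Integrate depends on Audit — holds.
Docs depends on Design — holds.
Vic owns both Docs and Audit and can only do one per week — holds.

Yes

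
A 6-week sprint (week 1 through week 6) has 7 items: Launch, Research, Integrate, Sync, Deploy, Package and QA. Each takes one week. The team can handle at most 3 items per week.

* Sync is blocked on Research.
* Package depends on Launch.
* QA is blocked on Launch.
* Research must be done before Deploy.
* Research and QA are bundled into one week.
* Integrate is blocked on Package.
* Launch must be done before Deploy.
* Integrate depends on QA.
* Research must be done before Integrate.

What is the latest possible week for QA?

week 5

Precedence pushes QA to at least week 2; downstream work caps QA at week 5.
QA at week 5 is achievable: Deploy=week 6; Package=week 2; QA=week 5; Sync=week 6; Launch=week 1; Integrate=week 6; Research=week 5.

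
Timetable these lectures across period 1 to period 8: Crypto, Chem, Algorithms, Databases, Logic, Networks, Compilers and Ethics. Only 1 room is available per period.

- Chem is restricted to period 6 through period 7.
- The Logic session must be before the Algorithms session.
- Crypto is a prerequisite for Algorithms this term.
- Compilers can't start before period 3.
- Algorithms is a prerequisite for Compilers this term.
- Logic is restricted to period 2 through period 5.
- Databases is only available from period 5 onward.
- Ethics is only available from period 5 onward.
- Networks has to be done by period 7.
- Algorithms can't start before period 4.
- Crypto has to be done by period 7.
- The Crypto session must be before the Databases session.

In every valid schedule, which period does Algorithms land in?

period 4

Algorithms is available from period 4; downstream work caps Algorithms at period 7.
So Algorithms is pinned to period 4.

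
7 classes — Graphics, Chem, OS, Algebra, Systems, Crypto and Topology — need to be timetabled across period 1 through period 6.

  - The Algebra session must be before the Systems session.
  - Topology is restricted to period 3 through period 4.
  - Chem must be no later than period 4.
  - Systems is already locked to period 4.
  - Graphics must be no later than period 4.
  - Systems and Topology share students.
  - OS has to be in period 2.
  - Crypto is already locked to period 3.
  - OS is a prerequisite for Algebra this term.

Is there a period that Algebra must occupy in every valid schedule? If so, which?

period 3

OS is fixed at period 2 and must come before Algebra, so Algebra is at least period 3.
Systems is fixed at period 4 and must come after Algebra, so Algebra is at most period 3.
So Algebra must be period 3.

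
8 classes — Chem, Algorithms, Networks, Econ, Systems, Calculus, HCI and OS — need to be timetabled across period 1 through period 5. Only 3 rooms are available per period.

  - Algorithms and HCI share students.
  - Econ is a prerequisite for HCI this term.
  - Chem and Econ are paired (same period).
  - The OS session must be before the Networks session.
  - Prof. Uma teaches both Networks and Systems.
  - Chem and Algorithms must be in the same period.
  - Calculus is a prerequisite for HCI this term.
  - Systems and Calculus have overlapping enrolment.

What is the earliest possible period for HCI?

period 3

Precedence pushes HCI to at least period 2.
HCI at period 3 is achievable: HCI=period 3, Algorithms=period 1, Networks=period 3, Calculus=period 2, Chem=period 1, Systems=period 4, Econ=period 1, OS=period 2.
Nothing earlier works — the conflict and capacity constraints rule out every period before period 3.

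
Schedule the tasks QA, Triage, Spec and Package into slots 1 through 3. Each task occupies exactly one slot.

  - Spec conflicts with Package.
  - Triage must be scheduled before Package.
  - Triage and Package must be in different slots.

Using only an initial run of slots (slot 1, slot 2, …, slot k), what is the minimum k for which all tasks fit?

2 slots

The precedence chain requires at least 2 distinct slots.
2 works (last occupied slot: 2): for example Triage=1; QA=1; Spec=1; Package=2.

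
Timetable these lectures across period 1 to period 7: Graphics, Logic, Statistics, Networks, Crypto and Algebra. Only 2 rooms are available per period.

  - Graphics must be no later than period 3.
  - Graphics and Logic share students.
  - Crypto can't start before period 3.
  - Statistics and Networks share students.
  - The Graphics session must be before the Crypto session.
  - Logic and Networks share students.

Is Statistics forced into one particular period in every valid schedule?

No

Statistics can be period 1 (e.g. Algebra -> period 2; Crypto -> period 3; Statistics -> period 1; Logic -> period 2; Graphics -> period 1; Networks -> period 3) or period 2 (e.g. Networks -> period 1, Algebra -> period 3, Logic -> period 2, Crypto -> period 3, Graphics -> period 1, Statistics -> period 2).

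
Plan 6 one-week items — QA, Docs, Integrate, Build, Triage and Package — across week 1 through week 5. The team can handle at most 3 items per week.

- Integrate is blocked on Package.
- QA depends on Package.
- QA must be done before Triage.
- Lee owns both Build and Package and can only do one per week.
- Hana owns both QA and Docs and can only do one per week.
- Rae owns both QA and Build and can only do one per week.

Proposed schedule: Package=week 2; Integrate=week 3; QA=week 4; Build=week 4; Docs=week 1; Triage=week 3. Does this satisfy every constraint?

No. QA must be done before Triage is not satisfied.

QA must be done before Triage — violated.
Integrate is blocked on Package — holds.
Lee owns both Build and Package and can only do one per week — holds.
Hana owns both QA and Docs and can only do one per week — holds.
Rae owns both QA and Build and can only do one per week — violated.
The team can handle at most 3 items per week — holds.
QA depends on Package — holds.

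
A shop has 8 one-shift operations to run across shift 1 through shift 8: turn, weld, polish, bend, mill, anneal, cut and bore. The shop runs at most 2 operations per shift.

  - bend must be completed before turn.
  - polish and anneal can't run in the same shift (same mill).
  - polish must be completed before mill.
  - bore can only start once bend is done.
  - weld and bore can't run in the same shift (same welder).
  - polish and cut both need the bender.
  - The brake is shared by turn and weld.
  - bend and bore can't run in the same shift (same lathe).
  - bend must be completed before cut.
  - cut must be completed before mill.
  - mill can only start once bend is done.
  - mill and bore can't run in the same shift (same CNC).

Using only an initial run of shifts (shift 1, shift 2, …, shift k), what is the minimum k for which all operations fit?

4

The precedence chain requires at least 3 distinct shifts.
With at most 2 per shift and 8 operations, at least 4 shifts are needed.
4 works (last occupied shift: shift 4): for example cut -> shift 2; weld -> shift 3; mill -> shift 3; turn -> shift 2; anneal -> shift 4; polish -> shift 1; bend -> shift 1; bore -> shift 4.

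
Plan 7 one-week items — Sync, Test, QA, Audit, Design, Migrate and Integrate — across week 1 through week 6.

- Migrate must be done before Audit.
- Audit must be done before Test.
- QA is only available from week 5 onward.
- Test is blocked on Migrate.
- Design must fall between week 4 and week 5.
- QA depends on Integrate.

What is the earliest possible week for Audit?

Precedence pushes Audit to at least week 2; downstream work caps Audit at week 5.
Audit at week 2 is achievable: Test -> week 3, QA -> week 5, Design -> week 4, Sync -> week 1, Migrate -> week 1, Integrate -> week 1, Audit -> week 2.

week 2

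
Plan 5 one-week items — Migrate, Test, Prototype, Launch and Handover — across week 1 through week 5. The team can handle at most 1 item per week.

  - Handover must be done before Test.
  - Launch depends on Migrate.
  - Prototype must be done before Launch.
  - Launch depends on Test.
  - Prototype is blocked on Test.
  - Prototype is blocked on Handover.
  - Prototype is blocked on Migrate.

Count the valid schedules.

3

Enumerating: Launch in week 5, Test in week 2, Prototype in week 4, Migrate in week 3, Handover in week 1 | Prototype in week 4; Migrate in week 1; Test in week 3; Handover in week 2; Launch in week 5 | Test -> week 3; Migrate -> week 2; Prototype -> week 4; Launch -> week 5; Handover -> week 1.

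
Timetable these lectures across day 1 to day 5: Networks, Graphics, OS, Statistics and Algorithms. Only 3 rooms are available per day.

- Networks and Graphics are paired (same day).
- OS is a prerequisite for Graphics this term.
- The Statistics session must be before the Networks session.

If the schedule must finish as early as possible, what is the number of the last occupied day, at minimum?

The precedence chain requires at least 2 distinct days.
With at most 3 per day and 5 lectures, at least 2 days are needed.
2 works (last occupied day: day 2): for example Algorithms in day 1, Graphics in day 2, Statistics in day 1, Networks in day 2, OS in day 1.

2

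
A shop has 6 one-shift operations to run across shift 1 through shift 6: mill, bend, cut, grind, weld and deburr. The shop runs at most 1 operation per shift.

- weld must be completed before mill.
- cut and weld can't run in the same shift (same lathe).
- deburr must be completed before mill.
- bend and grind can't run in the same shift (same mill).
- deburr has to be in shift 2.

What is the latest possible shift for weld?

shift 5

Downstream work caps weld at shift 5.
weld at shift 5 is achievable: cut=shift 3, deburr=shift 2, bend=shift 1, grind=shift 4, weld=shift 5, mill=shift 6.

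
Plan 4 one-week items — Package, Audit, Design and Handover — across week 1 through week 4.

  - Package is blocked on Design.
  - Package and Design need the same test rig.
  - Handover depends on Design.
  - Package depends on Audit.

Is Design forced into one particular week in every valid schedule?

No

Design can be week 1 (e.g. Audit in week 1, Package in week 2, Handover in week 2, Design in week 1) or week 2 (e.g. Package -> week 3, Audit -> week 1, Handover -> week 3, Design -> week 2).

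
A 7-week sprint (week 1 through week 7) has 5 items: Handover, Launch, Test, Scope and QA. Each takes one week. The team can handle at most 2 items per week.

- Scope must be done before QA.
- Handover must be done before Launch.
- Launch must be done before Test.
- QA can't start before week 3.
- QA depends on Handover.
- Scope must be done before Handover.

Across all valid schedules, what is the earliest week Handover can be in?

Precedence pushes Handover to at least week 2; downstream work caps Handover at week 5.
Handover at week 2 is achievable: Launch in week 3, Scope in week 1, Test in week 4, QA in week 3, Handover in week 2.

week 2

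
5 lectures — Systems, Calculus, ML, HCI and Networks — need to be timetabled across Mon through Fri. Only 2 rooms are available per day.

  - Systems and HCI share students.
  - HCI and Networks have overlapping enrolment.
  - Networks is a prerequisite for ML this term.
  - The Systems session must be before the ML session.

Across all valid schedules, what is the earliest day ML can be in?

Tue

Precedence pushes ML to at least Tue.
ML at Tue is achievable: Calculus -> Tue, Networks -> Mon, HCI -> Wed, Systems -> Mon, ML -> Tue.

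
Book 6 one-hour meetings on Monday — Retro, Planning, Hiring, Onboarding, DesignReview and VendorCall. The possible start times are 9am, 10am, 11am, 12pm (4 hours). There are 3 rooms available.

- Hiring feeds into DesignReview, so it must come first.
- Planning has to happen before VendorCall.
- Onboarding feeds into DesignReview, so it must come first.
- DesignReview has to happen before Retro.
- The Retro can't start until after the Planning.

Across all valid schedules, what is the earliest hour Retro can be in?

11am

Precedence pushes Retro to at least 11am.
Retro at 11am is achievable: VendorCall in 10am, Hiring in 9am, Planning in 9am, Retro in 11am, Onboarding in 9am, DesignReview in 10am.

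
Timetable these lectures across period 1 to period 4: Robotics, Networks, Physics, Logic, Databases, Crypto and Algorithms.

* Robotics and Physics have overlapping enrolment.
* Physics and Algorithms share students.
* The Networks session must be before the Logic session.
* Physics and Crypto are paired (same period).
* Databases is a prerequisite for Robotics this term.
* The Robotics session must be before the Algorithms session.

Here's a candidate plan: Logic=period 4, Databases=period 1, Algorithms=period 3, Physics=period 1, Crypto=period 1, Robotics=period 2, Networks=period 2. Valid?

Yes

Databases is a prerequisite for Robotics this term — holds.
The Robotics session must be before the Algorithms session — holds.
Physics and Algorithms share students — holds.
The Networks session must be before the Logic session — holds.
Robotics and Physics have overlapping enrolment — holds.
Physics and Crypto are paired (same period) — holds.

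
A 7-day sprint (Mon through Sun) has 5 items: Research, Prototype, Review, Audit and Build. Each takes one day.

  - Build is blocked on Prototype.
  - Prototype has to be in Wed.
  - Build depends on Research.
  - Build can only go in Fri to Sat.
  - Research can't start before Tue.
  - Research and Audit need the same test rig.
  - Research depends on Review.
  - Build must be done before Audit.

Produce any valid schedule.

Review in Mon; Prototype in Wed; Audit in Sat; Research in Tue; Build in Fri

Checking: Build(Fri) before Audit(Sat); Research(Tue) before Build(Fri); Review(Mon) before Research(Tue); Prototype(Wed) before Build(Fri); Research(Tue) != Audit(Sat); Build=Fri in [Fri,Sat]; Prototype=Wed in [Wed,Wed]; Research=Tue in [Tue,Sun].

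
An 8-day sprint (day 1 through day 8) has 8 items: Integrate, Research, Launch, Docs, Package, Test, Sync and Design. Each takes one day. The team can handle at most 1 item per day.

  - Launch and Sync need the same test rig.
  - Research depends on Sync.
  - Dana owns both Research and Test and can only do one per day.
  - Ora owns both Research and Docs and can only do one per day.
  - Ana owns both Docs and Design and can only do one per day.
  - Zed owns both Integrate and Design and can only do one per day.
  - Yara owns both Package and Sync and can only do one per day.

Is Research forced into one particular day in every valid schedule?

Research can be day 2 (e.g. Launch -> day 4; Sync -> day 1; Integrate -> day 3; Test -> day 7; Docs -> day 5; Design -> day 8; Package -> day 6; Research -> day 2) or day 3 (e.g. Design in day 8, Integrate in day 2, Research in day 3, Sync in day 1, Test in day 7, Package in day 6, Docs in day 5, Launch in day 4).

No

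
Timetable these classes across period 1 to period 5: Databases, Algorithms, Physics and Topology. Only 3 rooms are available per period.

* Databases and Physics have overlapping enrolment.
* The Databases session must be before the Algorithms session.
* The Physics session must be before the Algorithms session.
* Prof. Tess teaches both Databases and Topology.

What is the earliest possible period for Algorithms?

Precedence pushes Algorithms to at least period 2.
Algorithms at period 3 is achievable: Databases in period 1; Physics in period 2; Topology in period 2; Algorithms in period 3.
Nothing earlier works — the conflict and capacity constraints rule out every period before period 3.

period 3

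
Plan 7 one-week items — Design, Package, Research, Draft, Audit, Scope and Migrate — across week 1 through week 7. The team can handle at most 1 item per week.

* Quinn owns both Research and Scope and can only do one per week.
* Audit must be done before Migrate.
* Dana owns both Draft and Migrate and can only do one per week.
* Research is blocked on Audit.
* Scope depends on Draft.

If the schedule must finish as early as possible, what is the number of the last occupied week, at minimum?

The precedence chain requires at least 2 distinct weeks.
With at most 1 per week and 7 work items, at least 7 weeks are needed.
7 works (last occupied week: week 7): for example Audit -> week 1; Migrate -> week 5; Research -> week 2; Design -> week 6; Package -> week 7; Scope -> week 4; Draft -> week 3.

7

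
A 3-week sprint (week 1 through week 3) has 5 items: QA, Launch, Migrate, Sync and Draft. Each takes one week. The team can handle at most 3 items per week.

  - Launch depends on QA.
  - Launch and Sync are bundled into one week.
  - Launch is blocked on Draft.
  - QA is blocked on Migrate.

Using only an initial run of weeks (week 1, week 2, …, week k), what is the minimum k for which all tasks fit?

3 weeks

The precedence chain requires at least 3 distinct weeks.
With at most 3 per week and 5 tasks, at least 2 weeks are needed.
3 works (last occupied week: week 3): for example QA in week 2, Draft in week 1, Launch in week 3, Sync in week 3, Migrate in week 1.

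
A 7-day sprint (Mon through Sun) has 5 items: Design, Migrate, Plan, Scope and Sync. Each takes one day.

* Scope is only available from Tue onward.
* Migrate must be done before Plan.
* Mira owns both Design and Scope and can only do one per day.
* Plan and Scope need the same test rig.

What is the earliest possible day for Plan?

Precedence pushes Plan to at least Tue.
Plan at Tue is achievable: Plan in Tue, Scope in Wed, Design in Mon, Migrate in Mon, Sync in Mon.

Tue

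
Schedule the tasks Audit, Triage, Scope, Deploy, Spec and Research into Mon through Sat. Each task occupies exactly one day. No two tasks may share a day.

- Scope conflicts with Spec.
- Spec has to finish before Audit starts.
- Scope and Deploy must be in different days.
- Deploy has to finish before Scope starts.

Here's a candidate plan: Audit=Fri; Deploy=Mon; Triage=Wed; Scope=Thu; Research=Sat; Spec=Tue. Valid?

Yes

Spec has to finish before Audit starts — holds.
Scope conflicts with Spec — holds.
No two tasks may share a day — holds.
Scope and Deploy must be in different days — holds.
Deploy has to finish before Scope starts — holds.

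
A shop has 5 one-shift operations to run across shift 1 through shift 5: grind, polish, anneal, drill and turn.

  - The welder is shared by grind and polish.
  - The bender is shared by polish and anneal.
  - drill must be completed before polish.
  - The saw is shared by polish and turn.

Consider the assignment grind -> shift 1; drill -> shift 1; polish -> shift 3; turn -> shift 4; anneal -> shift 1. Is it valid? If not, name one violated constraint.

Yes

The bender is shared by polish and anneal — holds.
The welder is shared by grind and polish — holds.
The saw is shared by polish and turn — holds.
drill must be completed before polish — holds.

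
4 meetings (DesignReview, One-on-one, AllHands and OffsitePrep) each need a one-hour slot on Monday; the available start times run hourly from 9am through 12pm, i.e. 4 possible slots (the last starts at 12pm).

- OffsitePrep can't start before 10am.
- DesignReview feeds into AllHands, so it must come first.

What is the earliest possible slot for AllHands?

10am

Precedence pushes AllHands to at least 10am.
AllHands at 10am is achievable: AllHands in 10am, DesignReview in 9am, One-on-one in 9am, OffsitePrep in 10am.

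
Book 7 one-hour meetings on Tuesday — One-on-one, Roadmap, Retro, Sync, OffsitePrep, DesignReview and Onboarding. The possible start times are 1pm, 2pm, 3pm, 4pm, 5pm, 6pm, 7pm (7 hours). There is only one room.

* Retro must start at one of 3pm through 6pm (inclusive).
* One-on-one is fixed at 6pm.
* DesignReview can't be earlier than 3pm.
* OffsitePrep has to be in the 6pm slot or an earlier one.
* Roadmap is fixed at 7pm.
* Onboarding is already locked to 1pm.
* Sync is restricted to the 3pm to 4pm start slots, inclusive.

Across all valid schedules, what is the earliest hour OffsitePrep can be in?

2pm

OffsitePrep's own window allows nothing later than 6pm.
OffsitePrep at 2pm is achievable: Roadmap in 7pm; Retro in 4pm; OffsitePrep in 2pm; Onboarding in 1pm; Sync in 3pm; One-on-one in 6pm; DesignReview in 5pm.
Nothing earlier works — the capacity limit rule out every hour before 2pm.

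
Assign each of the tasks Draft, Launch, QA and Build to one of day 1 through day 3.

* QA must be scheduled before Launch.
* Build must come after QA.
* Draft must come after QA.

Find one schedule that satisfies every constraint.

Build in day 2, QA in day 1, Draft in day 2, Launch in day 2

Checking: QA(day 1) before Draft(day 2); QA(day 1) before Launch(day 2); QA(day 1) before Build(day 2).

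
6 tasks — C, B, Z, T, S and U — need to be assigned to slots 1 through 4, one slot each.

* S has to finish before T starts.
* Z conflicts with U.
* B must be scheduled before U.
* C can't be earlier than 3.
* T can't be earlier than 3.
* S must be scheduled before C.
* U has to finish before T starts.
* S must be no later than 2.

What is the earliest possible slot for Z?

1

Z at 1 is achievable: T=3; C=3; S=1; Z=1; B=1; U=2.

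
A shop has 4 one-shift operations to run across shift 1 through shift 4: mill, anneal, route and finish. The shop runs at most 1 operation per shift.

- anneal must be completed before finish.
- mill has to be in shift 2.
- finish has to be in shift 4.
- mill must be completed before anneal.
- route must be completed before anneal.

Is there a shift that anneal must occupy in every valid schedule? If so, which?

mill is fixed at shift 2 and must come before anneal, so anneal is at least shift 3.
finish is fixed at shift 4 and must come after anneal, so anneal is at most shift 3.
So anneal must be shift 3.

shift 3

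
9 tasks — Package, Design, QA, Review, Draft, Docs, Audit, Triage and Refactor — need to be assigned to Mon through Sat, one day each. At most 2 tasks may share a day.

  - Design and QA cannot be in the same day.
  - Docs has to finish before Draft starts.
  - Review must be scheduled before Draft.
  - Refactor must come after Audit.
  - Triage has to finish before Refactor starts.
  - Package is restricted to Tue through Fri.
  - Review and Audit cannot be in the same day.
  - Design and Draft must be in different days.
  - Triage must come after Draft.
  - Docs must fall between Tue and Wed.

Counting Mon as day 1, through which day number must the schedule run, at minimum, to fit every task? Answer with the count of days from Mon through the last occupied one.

5

The precedence chain requires at least 4 distinct days.
With at most 2 per day and 9 tasks, at least 5 days are needed.
Propagating the time windows through the other constraints, Refactor can't land before Fri — that is day 5 counting from Mon — so the schedule must run through at least 5 days.
5 works (last occupied day: Fri): for example Audit in Wed; Docs in Tue; Draft in Wed; Triage in Thu; Review in Mon; Package in Tue; Design in Mon; QA in Thu; Refactor in Fri.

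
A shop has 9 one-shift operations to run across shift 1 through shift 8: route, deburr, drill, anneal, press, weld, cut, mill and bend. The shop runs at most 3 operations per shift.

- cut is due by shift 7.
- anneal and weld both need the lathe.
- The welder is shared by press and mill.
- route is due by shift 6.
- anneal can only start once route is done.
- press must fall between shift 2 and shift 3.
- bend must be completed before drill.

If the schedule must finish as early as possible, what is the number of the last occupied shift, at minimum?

shift 3

The precedence chain requires at least 2 distinct shifts.
With at most 3 per shift and 9 operations, at least 3 shifts are needed.
3 works (last occupied shift: shift 3): for example drill=shift 2; press=shift 2; deburr=shift 1; cut=shift 3; route=shift 1; anneal=shift 2; weld=shift 3; mill=shift 3; bend=shift 1.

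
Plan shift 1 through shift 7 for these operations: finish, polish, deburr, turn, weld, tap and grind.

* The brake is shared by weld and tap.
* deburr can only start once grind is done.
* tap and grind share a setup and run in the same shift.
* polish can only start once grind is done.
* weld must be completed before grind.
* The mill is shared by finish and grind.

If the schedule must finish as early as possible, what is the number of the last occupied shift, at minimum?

3

The precedence chain requires at least 3 distinct shifts.
3 works (last occupied shift: shift 3): for example finish=shift 1, deburr=shift 3, turn=shift 1, tap=shift 2, grind=shift 2, polish=shift 3, weld=shift 1.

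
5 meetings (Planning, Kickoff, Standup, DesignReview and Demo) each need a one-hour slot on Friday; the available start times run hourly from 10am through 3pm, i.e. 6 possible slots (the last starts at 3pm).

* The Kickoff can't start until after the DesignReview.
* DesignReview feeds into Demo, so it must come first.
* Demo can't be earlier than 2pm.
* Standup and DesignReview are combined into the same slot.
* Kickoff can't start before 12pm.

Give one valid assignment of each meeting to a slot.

Demo in 2pm; Planning in 10am; Kickoff in 12pm; DesignReview in 10am; Standup in 10am

Checking: DesignReview(10am) before Kickoff(12pm); DesignReview(10am) before Demo(2pm); Standup = DesignReview = 10am; Kickoff=12pm in [12pm,3pm]; Demo=2pm in [2pm,3pm].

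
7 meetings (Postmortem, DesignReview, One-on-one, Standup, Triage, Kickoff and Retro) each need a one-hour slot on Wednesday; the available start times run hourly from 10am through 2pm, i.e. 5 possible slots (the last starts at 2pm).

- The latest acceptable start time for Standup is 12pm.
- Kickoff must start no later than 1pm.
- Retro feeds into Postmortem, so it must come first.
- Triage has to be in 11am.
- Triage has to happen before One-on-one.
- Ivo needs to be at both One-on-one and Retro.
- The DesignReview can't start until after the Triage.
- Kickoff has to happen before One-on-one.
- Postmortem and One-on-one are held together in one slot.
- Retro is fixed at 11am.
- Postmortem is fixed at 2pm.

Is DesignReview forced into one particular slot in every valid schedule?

DesignReview can be 12pm (e.g. Postmortem=2pm, Standup=10am, Triage=11am, DesignReview=12pm, One-on-one=2pm, Kickoff=10am, Retro=11am) or 1pm (e.g. Triage=11am; Postmortem=2pm; Kickoff=10am; DesignReview=1pm; Retro=11am; One-on-one=2pm; Standup=10am).

No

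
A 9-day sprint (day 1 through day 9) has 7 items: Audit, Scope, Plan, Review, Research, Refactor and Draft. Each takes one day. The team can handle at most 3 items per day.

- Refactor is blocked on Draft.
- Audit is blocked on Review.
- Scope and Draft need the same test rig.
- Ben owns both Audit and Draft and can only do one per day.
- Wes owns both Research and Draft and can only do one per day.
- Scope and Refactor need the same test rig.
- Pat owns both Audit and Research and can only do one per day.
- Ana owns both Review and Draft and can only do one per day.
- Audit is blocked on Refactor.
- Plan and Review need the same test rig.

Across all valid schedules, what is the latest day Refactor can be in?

Precedence pushes Refactor to at least day 2; downstream work caps Refactor at day 8.
Refactor at day 8 is achievable: Research -> day 1, Plan -> day 2, Review -> day 1, Draft -> day 2, Audit -> day 9, Scope -> day 1, Refactor -> day 8.

day 8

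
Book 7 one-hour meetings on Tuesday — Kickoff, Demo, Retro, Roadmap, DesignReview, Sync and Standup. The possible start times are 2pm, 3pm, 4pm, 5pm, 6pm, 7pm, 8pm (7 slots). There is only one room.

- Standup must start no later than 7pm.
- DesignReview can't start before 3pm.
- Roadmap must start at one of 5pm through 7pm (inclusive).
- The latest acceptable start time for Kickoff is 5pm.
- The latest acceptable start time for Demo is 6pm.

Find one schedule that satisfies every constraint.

DesignReview -> 4pm; Demo -> 3pm; Standup -> 6pm; Kickoff -> 2pm; Roadmap -> 5pm; Sync -> 8pm; Retro -> 7pm

Checking: Roadmap=5pm in [5pm,7pm]; Standup=6pm in [2pm,7pm]; Kickoff=2pm in [2pm,5pm]; DesignReview=4pm in [3pm,8pm]; Demo=3pm in [2pm,6pm]; max 1 per slot (cap 1).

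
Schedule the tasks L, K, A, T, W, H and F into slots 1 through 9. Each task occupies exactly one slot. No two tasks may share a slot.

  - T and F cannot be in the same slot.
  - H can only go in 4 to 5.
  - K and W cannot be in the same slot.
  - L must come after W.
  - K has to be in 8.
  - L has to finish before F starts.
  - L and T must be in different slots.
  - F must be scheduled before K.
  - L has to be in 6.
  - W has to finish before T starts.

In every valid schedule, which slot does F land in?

7

L is fixed at 6 and must come before F, so F is at least 7.
K is fixed at 8 and must come after F, so F is at most 7.
So F must be 7.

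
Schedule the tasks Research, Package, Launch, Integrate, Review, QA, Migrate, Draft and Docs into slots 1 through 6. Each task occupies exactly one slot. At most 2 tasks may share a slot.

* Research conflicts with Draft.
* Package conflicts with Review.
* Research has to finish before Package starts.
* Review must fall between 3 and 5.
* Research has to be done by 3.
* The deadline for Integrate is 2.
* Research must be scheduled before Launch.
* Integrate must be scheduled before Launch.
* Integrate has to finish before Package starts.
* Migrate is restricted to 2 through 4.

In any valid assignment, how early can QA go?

QA at 1 is achievable: Package=4; QA=1; Docs=5; Migrate=2; Launch=3; Draft=4; Review=3; Research=2; Integrate=1.

1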